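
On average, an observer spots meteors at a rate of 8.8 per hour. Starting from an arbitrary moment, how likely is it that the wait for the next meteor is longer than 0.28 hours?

The wait for the next event is exponential with rate λ = 8.8 per hour.
P(T > 0.28) = e^(−λt) = e^(−8.8 × 0.28) = e^(−2.464) ≈ 0.0851.

0.0851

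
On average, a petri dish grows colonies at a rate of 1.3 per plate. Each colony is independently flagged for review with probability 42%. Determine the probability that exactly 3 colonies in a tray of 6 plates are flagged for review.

Thinning: the colonies that are flagged for review themselves form a Poisson process with rate 0.42 × 1.3 = 0.546 per plate.
Over the interval, μ = 0.546 × 6 = 3.276 (a tray of 6 plates = 6 plates).
P(N = 3) = e^(−3.276) · 3.276^3/3! ≈ 0.2214.

0.2214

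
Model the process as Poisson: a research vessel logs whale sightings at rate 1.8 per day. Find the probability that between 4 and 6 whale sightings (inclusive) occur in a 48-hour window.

Over the interval, μ = 1.8 × 2 = 3.6 (a 48-hour window = 2 days).
P(4 ≤ N ≤ 6) = Σ_{j=4}^{6} e^(−3.6) · 3.6^j/j! ≈ 0.4115.

0.4115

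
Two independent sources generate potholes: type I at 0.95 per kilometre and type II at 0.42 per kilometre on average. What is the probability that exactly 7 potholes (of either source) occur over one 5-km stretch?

Independent Poisson processes superpose: combined rate λ = 0.95 + 0.42 = 1.37 per kilometre.
Over the interval, μ = 1.37 × 5 = 6.85 (a 5-km stretch = 5 kilometres).
P(N = 7) = e^(−6.85) · 6.85^7/7! ≈ 0.1488.

0.1488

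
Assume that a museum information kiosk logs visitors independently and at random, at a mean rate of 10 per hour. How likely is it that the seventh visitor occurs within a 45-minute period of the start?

0.6218

Over the interval, μ = 10 × 0.75 = 7.5 (a 45-minute period = 0.75 hours).
The seventh arrival falls in the interval iff at least 7 events occur there: P(S_7 ≤ t) = P(N ≥ 7) = 1 − P(N ≤ 6) ≈ 0.6218.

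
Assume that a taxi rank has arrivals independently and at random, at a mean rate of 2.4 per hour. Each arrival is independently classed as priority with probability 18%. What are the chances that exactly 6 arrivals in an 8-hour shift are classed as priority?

Thinning: the arrivals that are classed as priority themselves form a Poisson process with rate 0.18 × 2.4 = 0.432 per hour.
Over the interval, μ = 0.432 × 8 = 3.456 (an 8-hour shift = 8 hours).
P(N = 6) = e^(−3.456) · 3.456^6/6! ≈ 0.0747.

0.0747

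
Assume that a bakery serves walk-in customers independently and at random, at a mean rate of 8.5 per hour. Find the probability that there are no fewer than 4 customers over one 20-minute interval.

0.3155

Over the interval, μ = 8.5 × 1/3 ≈ 2.83333 (a 20-minute interval = 1/3 hours).
P(N ≥ 4) = 1 − P(N ≤ 3) = 1 − Σ_{j=0}^{3} e^(−μ) μ^j/j! ≈ 0.3155.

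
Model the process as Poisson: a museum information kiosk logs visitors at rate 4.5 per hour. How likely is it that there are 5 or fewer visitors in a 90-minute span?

0.3338

Over the interval, μ = 4.5 × 1.5 = 6.75 (a 90-minute span = 1.5 hours).
P(N ≤ 5) = Σ_{j=0}^{5} e^(−μ) μ^j/j! ≈ 0.3338.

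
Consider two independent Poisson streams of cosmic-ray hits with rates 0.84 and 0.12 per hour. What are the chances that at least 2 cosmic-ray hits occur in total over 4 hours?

0.8960

Independent Poisson processes superpose: combined rate λ = 0.84 + 0.12 = 0.96 per hour.
Over the interval, μ = 0.96 × 4 = 3.84 (4 hours).
P(N ≥ 2) = 1 − P(N ≤ 1) ≈ 0.8960.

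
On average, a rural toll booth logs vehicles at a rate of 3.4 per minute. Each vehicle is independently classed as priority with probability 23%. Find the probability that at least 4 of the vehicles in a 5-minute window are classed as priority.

Thinning: the vehicles that are classed as priority themselves form a Poisson process with rate 0.23 × 3.4 = 0.782 per minute.
Over the interval, μ = 0.782 × 5 = 3.91 (a 5-minute window = 5 minutes).
P(N ≥ 4) = 1 − P(N ≤ 3) ≈ 0.5488.

0.5488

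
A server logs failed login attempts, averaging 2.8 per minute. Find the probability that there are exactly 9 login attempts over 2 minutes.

0.0552

Over the interval, μ = 2.8 × 2 = 5.6 (2 minutes).
P(N = 9) = e^(−μ) μ^9/9! = e^(−5.6) · 5.6^9/362880 ≈ 0.0552.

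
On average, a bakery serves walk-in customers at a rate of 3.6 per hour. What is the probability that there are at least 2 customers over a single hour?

With mean μ = 3.6 per hour,
P(N ≥ 2) = 1 − P(N ≤ 1) = 1 − Σ_{j=0}^{1} e^(−μ) μ^j/j! ≈ 0.8743.

0.8743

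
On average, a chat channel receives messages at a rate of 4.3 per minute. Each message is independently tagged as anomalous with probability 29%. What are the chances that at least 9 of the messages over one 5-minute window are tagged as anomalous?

0.1780

Thinning: the messages that are tagged as anomalous themselves form a Poisson process with rate 0.29 × 4.3 = 1.247 per minute.
Over the interval, μ = 1.247 × 5 = 6.235 (a 5-minute window = 5 minutes).
P(N ≥ 9) = 1 − P(N ≤ 8) ≈ 0.1780.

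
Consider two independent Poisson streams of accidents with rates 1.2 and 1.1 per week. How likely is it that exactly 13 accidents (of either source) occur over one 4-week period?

0.0549

Independent Poisson processes superpose: combined rate λ = 1.2 + 1.1 = 2.3 per week.
Over the interval, μ = 2.3 × 4 = 9.2 (a 4-week period = 4 weeks).
P(N = 13) = e^(−9.2) · 9.2^13/13! ≈ 0.0549.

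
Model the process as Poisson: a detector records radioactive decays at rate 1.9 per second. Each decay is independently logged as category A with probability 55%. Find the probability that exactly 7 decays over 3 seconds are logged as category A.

0.0257

Thinning: the decays that are logged as category A themselves form a Poisson process with rate 0.55 × 1.9 = 1.045 per second.
Over the interval, μ = 1.045 × 3 = 3.135 (3 seconds).
P(N = 7) = e^(−3.135) · 3.135^7/7! ≈ 0.0257.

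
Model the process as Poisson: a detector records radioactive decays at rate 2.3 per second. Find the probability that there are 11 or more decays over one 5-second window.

0.5983

Over the interval, μ = 2.3 × 5 = 11.5 (a 5-second window = 5 seconds).
P(N ≥ 11) = 1 − P(N ≤ 10) = 1 − Σ_{j=0}^{10} e^(−μ) μ^j/j! ≈ 0.5983.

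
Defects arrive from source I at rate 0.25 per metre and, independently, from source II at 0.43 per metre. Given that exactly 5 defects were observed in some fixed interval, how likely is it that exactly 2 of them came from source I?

Given the total, each event is independently from source I with probability p = λ_I/(λ_I+λ_II) = 0.25/0.68 ≈ 0.3676.
So K ~ Binomial(5, 0.25/0.68): P(K = 2) = C(5,2) · (0.25/0.68)^2 · (0.43/0.68)^3 ≈ 0.3418.

0.3418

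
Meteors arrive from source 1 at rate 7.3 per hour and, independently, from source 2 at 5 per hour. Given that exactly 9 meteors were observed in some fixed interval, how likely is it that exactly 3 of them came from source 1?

Given the total, each event is independently from source 1 with probability p = λ_1/(λ_1+λ_2) = 7.3/12.3 ≈ 0.5935.
So K ~ Binomial(9, 7.3/12.3): P(K = 3) = C(9,3) · (7.3/12.3)^3 · (5/12.3)^6 ≈ 0.0792.

0.0792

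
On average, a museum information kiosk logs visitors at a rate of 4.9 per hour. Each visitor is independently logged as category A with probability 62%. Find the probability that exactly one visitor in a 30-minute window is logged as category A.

0.3326

Thinning: the visitors that are logged as category A themselves form a Poisson process with rate 0.62 × 4.9 = 3.038 per hour.
Over the interval, μ = 3.038 × 0.5 = 1.519 (a 30-minute window = 0.5 hours).
P(N = 1) = e^(−1.519) · 1.519^1/1! ≈ 0.3326.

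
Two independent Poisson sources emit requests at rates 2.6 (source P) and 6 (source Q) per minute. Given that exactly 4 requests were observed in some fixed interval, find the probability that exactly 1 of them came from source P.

Given the total, each event is independently from source P with probability p = λ_P/(λ_P+λ_Q) = 2.6/8.6 ≈ 0.3023.
So K ~ Binomial(4, 2.6/8.6): P(K = 1) = C(4,1) · (2.6/8.6)^1 · (6/8.6)^3 ≈ 0.4107.

0.4107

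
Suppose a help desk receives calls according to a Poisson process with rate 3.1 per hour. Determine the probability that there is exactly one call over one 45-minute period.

0.2273

Over the interval, μ = 3.1 × 0.75 = 2.325 (a 45-minute period = 0.75 hours).
P(N = 1) = e^(−μ) μ^1/1! = e^(−2.325) · 2.325^1/1 ≈ 0.2273.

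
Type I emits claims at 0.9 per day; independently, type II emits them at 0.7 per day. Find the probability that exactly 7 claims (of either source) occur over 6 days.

Independent Poisson processes superpose: combined rate λ = 0.9 + 0.7 = 1.6 per day.
Over the interval, μ = 1.6 × 6 = 9.6 (6 days).
P(N = 7) = e^(−9.6) · 9.6^7/7! ≈ 0.1010.

0.1010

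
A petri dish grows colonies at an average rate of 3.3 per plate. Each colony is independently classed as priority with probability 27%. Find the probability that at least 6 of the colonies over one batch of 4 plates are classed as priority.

0.1510

Thinning: the colonies that are classed as priority themselves form a Poisson process with rate 0.27 × 3.3 = 0.891 per plate.
Over the interval, μ = 0.891 × 4 = 3.564 (a batch of 4 plates = 4 plates).
P(N ≥ 6) = 1 − P(N ≤ 5) ≈ 0.1510.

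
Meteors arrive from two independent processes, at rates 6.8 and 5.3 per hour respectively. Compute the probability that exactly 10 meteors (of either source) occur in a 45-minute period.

0.1195

Independent Poisson processes superpose: combined rate λ = 6.8 + 5.3 = 12.1 per hour.
Over the interval, μ = 12.1 × 0.75 = 9.075 (a 45-minute period = 0.75 hours).
P(N = 10) = e^(−9.075) · 9.075^10/10! ≈ 0.1195.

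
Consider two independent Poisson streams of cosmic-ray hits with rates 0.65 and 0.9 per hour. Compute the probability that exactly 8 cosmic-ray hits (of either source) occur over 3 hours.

0.0518

Independent Poisson processes superpose: combined rate λ = 0.65 + 0.9 = 1.55 per hour.
Over the interval, μ = 1.55 × 3 = 4.65 (3 hours).
P(N = 8) = e^(−4.65) · 4.65^8/8! ≈ 0.0518.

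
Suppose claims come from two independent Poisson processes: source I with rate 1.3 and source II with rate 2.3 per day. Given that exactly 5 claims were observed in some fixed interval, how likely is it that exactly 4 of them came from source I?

Given the total, each event is independently from source I with probability p = λ_I/(λ_I+λ_II) = 1.3/3.6 ≈ 0.3611.
So K ~ Binomial(5, 1.3/3.6): P(K = 4) = C(5,4) · (1.3/3.6)^4 · (2.3/3.6)^1 ≈ 0.0543.

0.0543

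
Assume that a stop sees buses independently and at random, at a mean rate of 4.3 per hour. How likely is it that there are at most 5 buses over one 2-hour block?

0.1422

Over the interval, μ = 4.3 × 2 = 8.6 (a 2-hour block = 2 hours).
P(N ≤ 5) = Σ_{j=0}^{5} e^(−μ) μ^j/j! ≈ 0.1422.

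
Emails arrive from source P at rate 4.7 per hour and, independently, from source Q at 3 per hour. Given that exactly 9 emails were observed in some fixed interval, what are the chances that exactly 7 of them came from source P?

0.1725

Given the total, each event is independently from source P with probability p = λ_P/(λ_P+λ_Q) = 4.7/7.7 ≈ 0.6104.
So K ~ Binomial(9, 4.7/7.7): P(K = 7) = C(9,7) · (4.7/7.7)^7 · (3/7.7)^2 ≈ 0.1725.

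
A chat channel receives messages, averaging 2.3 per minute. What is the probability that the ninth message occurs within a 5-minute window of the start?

Over the interval, μ = 2.3 × 5 = 11.5 (a 5-minute window = 5 minutes).
The ninth arrival falls in the interval iff at least 9 events occur there: P(S_9 ≤ t) = P(N ≥ 9) = 1 − P(N ≤ 8) ≈ 0.8094.

0.8094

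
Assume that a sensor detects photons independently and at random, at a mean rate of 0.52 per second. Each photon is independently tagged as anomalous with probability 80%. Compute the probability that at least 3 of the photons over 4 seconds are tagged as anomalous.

Thinning: the photons that are tagged as anomalous themselves form a Poisson process with rate 0.8 × 0.52 = 0.416 per second.
Over the interval, μ = 0.416 × 4 = 1.664 (4 seconds).
P(N ≥ 3) = 1 − P(N ≤ 2) ≈ 0.2333.

0.2333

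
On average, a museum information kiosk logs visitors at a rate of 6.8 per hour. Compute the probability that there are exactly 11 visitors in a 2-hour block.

Over the interval, μ = 6.8 × 2 = 13.6 (a 2-hour block = 2 hours).
P(N = 11) = e^(−μ) μ^11/11! = e^(−13.6) · 13.6^11/39916800 ≈ 0.0915.

0.0915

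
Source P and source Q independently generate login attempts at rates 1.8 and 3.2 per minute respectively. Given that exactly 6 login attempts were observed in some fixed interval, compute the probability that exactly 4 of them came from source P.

Given the total, each event is independently from source P with probability p = λ_P/(λ_P+λ_Q) = 1.8/5 = 0.3600.
So K ~ Binomial(6, 1.8/5): P(K = 4) = C(6,4) · (1.8/5)^4 · (3.2/5)^2 ≈ 0.1032.

0.1032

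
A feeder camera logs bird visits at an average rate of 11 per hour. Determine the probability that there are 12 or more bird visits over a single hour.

With mean μ = 11 per hour,
P(N ≥ 12) = 1 − P(N ≤ 11) = 1 − Σ_{j=0}^{11} e^(−μ) μ^j/j! ≈ 0.4207.

0.4207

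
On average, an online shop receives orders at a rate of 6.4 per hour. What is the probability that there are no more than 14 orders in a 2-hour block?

Over the interval, μ = 6.4 × 2 = 12.8 (a 2-hour block = 2 hours).
P(N ≤ 14) = Σ_{j=0}^{14} e^(−μ) μ^j/j! ≈ 0.6954.

0.6954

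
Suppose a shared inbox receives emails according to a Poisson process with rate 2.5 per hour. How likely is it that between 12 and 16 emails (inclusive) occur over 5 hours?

Over the interval, μ = 2.5 × 5 = 12.5 (5 hours).
P(12 ≤ N ≤ 16) = Σ_{j=12}^{16} e^(−12.5) · 12.5^j/j! ≈ 0.4635.

0.4635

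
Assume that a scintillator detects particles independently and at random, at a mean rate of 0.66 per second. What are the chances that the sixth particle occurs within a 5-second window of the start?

0.1171

Over the interval, μ = 0.66 × 5 = 3.3 (a 5-second window = 5 seconds).
The sixth arrival falls in the interval iff at least 6 events occur there: P(S_6 ≤ t) = P(N ≥ 6) = 1 − P(N ≤ 5) ≈ 0.1171.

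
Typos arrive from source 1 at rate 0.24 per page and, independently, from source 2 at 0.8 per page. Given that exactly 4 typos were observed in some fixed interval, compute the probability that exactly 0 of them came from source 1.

0.3501

Given the total, each event is independently from source 1 with probability p = λ_1/(λ_1+λ_2) = 0.24/1.04 ≈ 0.2308.
So K ~ Binomial(4, 0.24/1.04): P(K = 0) = C(4,0) · (0.24/1.04)^0 · (0.8/1.04)^4 ≈ 0.3501.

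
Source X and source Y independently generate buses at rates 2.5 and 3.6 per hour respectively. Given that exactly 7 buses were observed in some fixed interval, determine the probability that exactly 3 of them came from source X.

Given the total, each event is independently from source X with probability p = λ_X/(λ_X+λ_Y) = 2.5/6.1 ≈ 0.4098.
So K ~ Binomial(7, 2.5/6.1): P(K = 3) = C(7,3) · (2.5/6.1)^3 · (3.6/6.1)^4 ≈ 0.2923.

0.2923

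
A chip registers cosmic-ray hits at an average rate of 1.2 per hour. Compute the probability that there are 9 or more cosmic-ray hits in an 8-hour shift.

0.6204

Over the interval, μ = 1.2 × 8 = 9.6 (an 8-hour shift = 8 hours).
P(N ≥ 9) = 1 − P(N ≤ 8) = 1 − Σ_{j=0}^{8} e^(−μ) μ^j/j! ≈ 0.6204.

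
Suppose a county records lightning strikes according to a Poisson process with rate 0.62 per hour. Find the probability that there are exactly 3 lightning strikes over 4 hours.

Over the interval, μ = 0.62 × 4 = 2.48 (4 hours).
P(N = 3) = e^(−μ) μ^3/3! = e^(−2.48) · 2.48^3/6 ≈ 0.2129.

0.2129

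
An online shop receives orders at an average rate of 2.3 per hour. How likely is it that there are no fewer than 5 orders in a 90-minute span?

Over the interval, μ = 2.3 × 1.5 = 3.45 (a 90-minute span = 1.5 hours).
P(N ≥ 5) = 1 − P(N ≤ 4) = 1 − Σ_{j=0}^{4} e^(−μ) μ^j/j! ≈ 0.2651.

0.2651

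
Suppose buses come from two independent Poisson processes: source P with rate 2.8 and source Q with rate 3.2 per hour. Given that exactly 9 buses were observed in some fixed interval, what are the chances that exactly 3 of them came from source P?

0.1965

Given the total, each event is independently from source P with probability p = λ_P/(λ_P+λ_Q) = 2.8/6 ≈ 0.4667.
So K ~ Binomial(9, 2.8/6): P(K = 3) = C(9,3) · (2.8/6)^3 · (3.2/6)^6 ≈ 0.1965.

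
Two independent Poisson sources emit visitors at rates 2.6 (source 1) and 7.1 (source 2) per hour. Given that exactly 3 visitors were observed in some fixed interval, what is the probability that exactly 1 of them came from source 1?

0.4308

Given the total, each event is independently from source 1 with probability p = λ_1/(λ_1+λ_2) = 2.6/9.7 ≈ 0.2680.
So K ~ Binomial(3, 2.6/9.7): P(K = 1) = C(3,1) · (2.6/9.7)^1 · (7.1/9.7)^2 ≈ 0.4308.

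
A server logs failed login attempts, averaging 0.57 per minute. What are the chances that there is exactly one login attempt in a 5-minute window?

0.1649

Over the interval, μ = 0.57 × 5 = 2.85 (a 5-minute window = 5 minutes).
P(N = 1) = e^(−μ) μ^1/1! = e^(−2.85) · 2.85^1/1 ≈ 0.1649.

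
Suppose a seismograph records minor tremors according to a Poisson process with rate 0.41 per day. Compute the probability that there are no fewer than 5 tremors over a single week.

0.1634

Over the interval, μ = 0.41 × 7 = 2.87 (a week = 7 days).
P(N ≥ 5) = 1 − P(N ≤ 4) = 1 − Σ_{j=0}^{4} e^(−μ) μ^j/j! ≈ 0.1634.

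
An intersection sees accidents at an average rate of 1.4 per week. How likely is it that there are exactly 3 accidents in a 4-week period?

0.1082

Over the interval, μ = 1.4 × 4 = 5.6 (a 4-week period = 4 weeks).
P(N = 3) = e^(−μ) μ^3/3! = e^(−5.6) · 5.6^3/6 ≈ 0.1082.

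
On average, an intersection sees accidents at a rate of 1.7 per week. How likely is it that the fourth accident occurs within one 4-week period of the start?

0.9072

Over the interval, μ = 1.7 × 4 = 6.8 (a 4-week period = 4 weeks).
The fourth arrival falls in the interval iff at least 4 events occur there: P(S_4 ≤ t) = P(N ≥ 4) = 1 − P(N ≤ 3) ≈ 0.9072.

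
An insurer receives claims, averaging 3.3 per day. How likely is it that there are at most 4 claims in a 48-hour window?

Over the interval, μ = 3.3 × 2 = 6.6 (a 48-hour window = 2 days).
P(N ≤ 4) = Σ_{j=0}^{4} e^(−μ) μ^j/j! ≈ 0.2127.

0.2127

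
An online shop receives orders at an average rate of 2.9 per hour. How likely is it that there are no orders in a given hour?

0.0550

With mean μ = 2.9 per hour,
P(N = 0) = e^(−μ) μ^0/0! = e^(−2.9) · 2.9^0/1 ≈ 0.0550.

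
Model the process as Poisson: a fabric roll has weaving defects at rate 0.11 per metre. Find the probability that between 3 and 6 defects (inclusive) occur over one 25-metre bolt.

0.4961

Over the interval, μ = 0.11 × 25 = 2.75 (a 25-metre bolt = 25 metres).
P(3 ≤ N ≤ 6) = Σ_{j=3}^{6} e^(−2.75) · 2.75^j/j! ≈ 0.4961.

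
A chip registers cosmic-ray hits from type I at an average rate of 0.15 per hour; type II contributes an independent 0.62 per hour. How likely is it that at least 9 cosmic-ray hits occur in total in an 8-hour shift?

Independent Poisson processes superpose: combined rate λ = 0.15 + 0.62 = 0.77 per hour.
Over the interval, μ = 0.77 × 8 = 6.16 (an 8-hour shift = 8 hours).
P(N ≥ 9) = 1 − P(N ≤ 8) ≈ 0.1697.

0.1697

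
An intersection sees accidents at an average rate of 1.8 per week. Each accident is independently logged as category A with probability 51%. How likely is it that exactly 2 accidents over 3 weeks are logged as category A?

Thinning: the accidents that are logged as category A themselves form a Poisson process with rate 0.51 × 1.8 = 0.918 per week.
Over the interval, μ = 0.918 × 3 = 2.754 (3 weeks).
P(N = 2) = e^(−2.754) · 2.754^2/2! ≈ 0.2415.

0.2415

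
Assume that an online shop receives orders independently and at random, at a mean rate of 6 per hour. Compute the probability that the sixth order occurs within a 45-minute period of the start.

0.2971

Over the interval, μ = 6 × 0.75 = 4.5 (a 45-minute period = 0.75 hours).
The sixth arrival falls in the interval iff at least 6 events occur there: P(S_6 ≤ t) = P(N ≥ 6) = 1 − P(N ≤ 5) ≈ 0.2971.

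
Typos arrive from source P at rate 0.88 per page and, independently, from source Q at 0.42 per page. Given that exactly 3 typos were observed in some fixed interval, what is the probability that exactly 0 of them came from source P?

0.0337

Given the total, each event is independently from source P with probability p = λ_P/(λ_P+λ_Q) = 0.88/1.3 ≈ 0.6769.
So K ~ Binomial(3, 0.88/1.3): P(K = 0) = C(3,0) · (0.88/1.3)^0 · (0.42/1.3)^3 ≈ 0.0337.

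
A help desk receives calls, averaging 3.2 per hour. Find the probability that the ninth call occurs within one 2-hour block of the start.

0.1967

Over the interval, μ = 3.2 × 2 = 6.4 (a 2-hour block = 2 hours).
The ninth arrival falls in the interval iff at least 9 events occur there: P(S_9 ≤ t) = P(N ≥ 9) = 1 − P(N ≤ 8) ≈ 0.1967.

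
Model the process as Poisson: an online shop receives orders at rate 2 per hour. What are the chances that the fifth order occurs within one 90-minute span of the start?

Over the interval, μ = 2 × 1.5 = 3 (a 90-minute span = 1.5 hours).
The fifth arrival falls in the interval iff at least 5 events occur there: P(S_5 ≤ t) = P(N ≥ 5) = 1 − P(N ≤ 4) ≈ 0.1847.

0.1847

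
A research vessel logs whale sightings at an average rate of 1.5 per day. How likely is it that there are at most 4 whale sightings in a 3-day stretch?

Over the interval, μ = 1.5 × 3 = 4.5 (a 3-day stretch = 3 days).
P(N ≤ 4) = Σ_{j=0}^{4} e^(−μ) μ^j/j! ≈ 0.5321.

0.5321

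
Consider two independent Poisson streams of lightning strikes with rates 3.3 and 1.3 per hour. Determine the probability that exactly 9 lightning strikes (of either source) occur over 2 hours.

Independent Poisson processes superpose: combined rate λ = 3.3 + 1.3 = 4.6 per hour.
Over the interval, μ = 4.6 × 2 = 9.2 (2 hours).
P(N = 9) = e^(−9.2) · 9.2^9/9! ≈ 0.1315.

0.1315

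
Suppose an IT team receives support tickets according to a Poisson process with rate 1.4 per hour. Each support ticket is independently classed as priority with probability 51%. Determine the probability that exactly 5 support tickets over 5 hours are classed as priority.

Thinning: the support tickets that are classed as priority themselves form a Poisson process with rate 0.51 × 1.4 = 0.714 per hour.
Over the interval, μ = 0.714 × 5 = 3.57 (5 hours).
P(N = 5) = e^(−3.57) · 3.57^5/5! ≈ 0.1361.

0.1361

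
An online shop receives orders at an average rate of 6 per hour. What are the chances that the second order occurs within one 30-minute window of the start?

0.8009

Over the interval, μ = 6 × 0.5 = 3 (a 30-minute window = 0.5 hours).
The second arrival falls in the interval iff at least 2 events occur there: P(S_2 ≤ t) = P(N ≥ 2) = 1 − P(N ≤ 1) ≈ 0.8009.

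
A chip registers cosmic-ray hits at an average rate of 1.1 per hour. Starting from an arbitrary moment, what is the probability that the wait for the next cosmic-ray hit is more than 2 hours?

0.1108

The wait for the next event is exponential with rate λ = 1.1 per hour.
P(T > 2) = e^(−λt) = e^(−1.1 × 2) = e^(−2.2) ≈ 0.1108.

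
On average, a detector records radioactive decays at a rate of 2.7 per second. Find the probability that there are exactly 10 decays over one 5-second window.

Over the interval, μ = 2.7 × 5 = 13.5 (a 5-second window = 5 seconds).
P(N = 10) = e^(−μ) μ^10/10! = e^(−13.5) · 13.5^10/3628800 ≈ 0.0760.

0.0760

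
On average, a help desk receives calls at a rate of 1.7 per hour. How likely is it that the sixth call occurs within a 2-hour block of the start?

Over the interval, μ = 1.7 × 2 = 3.4 (a 2-hour block = 2 hours).
The sixth arrival falls in the interval iff at least 6 events occur there: P(S_6 ≤ t) = P(N ≥ 6) = 1 − P(N ≤ 5) ≈ 0.1295.

0.1295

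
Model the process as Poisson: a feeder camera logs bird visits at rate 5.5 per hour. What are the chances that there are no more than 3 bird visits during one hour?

With mean μ = 5.5 per hour,
P(N ≤ 3) = Σ_{j=0}^{3} e^(−μ) μ^j/j! ≈ 0.2017.

0.2017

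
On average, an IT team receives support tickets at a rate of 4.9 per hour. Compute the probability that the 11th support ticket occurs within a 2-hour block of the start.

0.3920

Over the interval, μ = 4.9 × 2 = 9.8 (a 2-hour block = 2 hours).
The 11th arrival falls in the interval iff at least 11 events occur there: P(S_11 ≤ t) = P(N ≥ 11) = 1 − P(N ≤ 10) ≈ 0.3920.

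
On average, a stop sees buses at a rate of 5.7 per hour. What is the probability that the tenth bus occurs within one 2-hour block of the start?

Over the interval, μ = 5.7 × 2 = 11.4 (a 2-hour block = 2 hours).
The tenth arrival falls in the interval iff at least 10 events occur there: P(S_10 ≤ t) = P(N ≥ 10) = 1 − P(N ≤ 9) ≈ 0.7013.

0.7013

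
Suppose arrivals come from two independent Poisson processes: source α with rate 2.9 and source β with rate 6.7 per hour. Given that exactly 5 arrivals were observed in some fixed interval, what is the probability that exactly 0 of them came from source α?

Given the total, each event is independently from source α with probability p = λ_α/(λ_α+λ_β) = 2.9/9.6 ≈ 0.3021.
So K ~ Binomial(5, 2.9/9.6): P(K = 0) = C(5,0) · (2.9/9.6)^0 · (6.7/9.6)^5 ≈ 0.1656.

0.1656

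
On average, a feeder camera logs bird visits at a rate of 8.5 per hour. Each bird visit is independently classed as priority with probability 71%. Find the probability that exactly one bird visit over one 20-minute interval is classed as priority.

Thinning: the bird visits that are classed as priority themselves form a Poisson process with rate 0.71 × 8.5 = 6.035 per hour.
Over the interval, μ = 6.035 × 1/3 ≈ 2.01167 (a 20-minute interval = 1/3 hours).
P(N = 1) = e^(−2.01167) · 2.01167^1/1! ≈ 0.2691.

0.2691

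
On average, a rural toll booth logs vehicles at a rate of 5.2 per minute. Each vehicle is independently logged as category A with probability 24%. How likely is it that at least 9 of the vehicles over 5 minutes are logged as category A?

0.1785

Thinning: the vehicles that are logged as category A themselves form a Poisson process with rate 0.24 × 5.2 = 1.248 per minute.
Over the interval, μ = 1.248 × 5 = 6.24 (5 minutes).
P(N ≥ 9) = 1 − P(N ≤ 8) ≈ 0.1785.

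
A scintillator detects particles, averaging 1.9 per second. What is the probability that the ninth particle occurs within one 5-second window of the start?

Over the interval, μ = 1.9 × 5 = 9.5 (a 5-second window = 5 seconds).
The ninth arrival falls in the interval iff at least 9 events occur there: P(S_9 ≤ t) = P(N ≥ 9) = 1 − P(N ≤ 8) ≈ 0.6082.

0.6082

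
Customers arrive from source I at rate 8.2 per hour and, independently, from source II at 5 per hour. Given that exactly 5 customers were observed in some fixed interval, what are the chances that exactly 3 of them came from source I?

0.3440

Given the total, each event is independently from source I with probability p = λ_I/(λ_I+λ_II) = 8.2/13.2 ≈ 0.6212.
So K ~ Binomial(5, 8.2/13.2): P(K = 3) = C(5,3) · (8.2/13.2)^3 · (5/13.2)^2 ≈ 0.3440.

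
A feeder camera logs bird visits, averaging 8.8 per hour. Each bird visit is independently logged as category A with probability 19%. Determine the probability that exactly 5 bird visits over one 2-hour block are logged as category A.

Thinning: the bird visits that are logged as category A themselves form a Poisson process with rate 0.19 × 8.8 = 1.672 per hour.
Over the interval, μ = 1.672 × 2 = 3.344 (a 2-hour block = 2 hours).
P(N = 5) = e^(−3.344) · 3.344^5/5! ≈ 0.1230.

0.1230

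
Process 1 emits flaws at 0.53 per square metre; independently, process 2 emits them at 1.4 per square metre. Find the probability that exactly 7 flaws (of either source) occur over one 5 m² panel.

Independent Poisson processes superpose: combined rate λ = 0.53 + 1.4 = 1.93 per square metre.
Over the interval, μ = 1.93 × 5 = 9.65 (a 5 m² panel = 5 square metres).
P(N = 7) = e^(−9.65) · 9.65^7/7! ≈ 0.0996.

0.0996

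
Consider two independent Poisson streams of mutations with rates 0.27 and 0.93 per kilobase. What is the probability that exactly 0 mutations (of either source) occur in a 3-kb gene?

Independent Poisson processes superpose: combined rate λ = 0.27 + 0.93 = 1.2 per kilobase.
Over the interval, μ = 1.2 × 3 = 3.6 (a 3-kb gene = 3 kilobases).
P(N = 0) = e^(−3.6) · 3.6^0/0! ≈ 0.0273.

0.0273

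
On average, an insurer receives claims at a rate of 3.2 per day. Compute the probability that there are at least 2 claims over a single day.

With mean μ = 3.2 per day,
P(N ≥ 2) = 1 − P(N ≤ 1) = 1 − Σ_{j=0}^{1} e^(−μ) μ^j/j! ≈ 0.8288.

0.8288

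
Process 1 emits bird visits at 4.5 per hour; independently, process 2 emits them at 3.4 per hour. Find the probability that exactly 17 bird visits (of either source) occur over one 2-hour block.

Independent Poisson processes superpose: combined rate λ = 4.5 + 3.4 = 7.9 per hour.
Over the interval, μ = 7.9 × 2 = 15.8 (a 2-hour block = 2 hours).
P(N = 17) = e^(−15.8) · 15.8^17/17! ≈ 0.0921.

0.0921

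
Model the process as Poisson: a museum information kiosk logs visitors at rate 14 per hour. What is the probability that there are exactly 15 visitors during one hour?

0.0989

With mean μ = 14 per hour,
P(N = 15) = e^(−μ) μ^15/15! = e^(−14) · 14^15/1307674368000 ≈ 0.0989.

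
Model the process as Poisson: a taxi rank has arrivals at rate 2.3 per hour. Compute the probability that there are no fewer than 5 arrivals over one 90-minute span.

Over the interval, μ = 2.3 × 1.5 = 3.45 (a 90-minute span = 1.5 hours).
P(N ≥ 5) = 1 − P(N ≤ 4) = 1 − Σ_{j=0}^{4} e^(−μ) μ^j/j! ≈ 0.2651.

0.2651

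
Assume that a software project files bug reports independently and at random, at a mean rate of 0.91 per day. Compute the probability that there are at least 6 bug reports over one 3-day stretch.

0.0592

Over the interval, μ = 0.91 × 3 = 2.73 (a 3-day stretch = 3 days).
P(N ≥ 6) = 1 − P(N ≤ 5) = 1 − Σ_{j=0}^{5} e^(−μ) μ^j/j! ≈ 0.0592.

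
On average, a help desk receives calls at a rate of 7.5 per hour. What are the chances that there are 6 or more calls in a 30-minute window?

Over the interval, μ = 7.5 × 0.5 = 3.75 (a 30-minute window = 0.5 hours).
P(N ≥ 6) = 1 − P(N ≤ 5) = 1 − Σ_{j=0}^{5} e^(−μ) μ^j/j! ≈ 0.1771.

0.1771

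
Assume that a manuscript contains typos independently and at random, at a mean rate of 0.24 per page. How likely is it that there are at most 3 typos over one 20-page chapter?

0.2942

Over the interval, μ = 0.24 × 20 = 4.8 (a 20-page chapter = 20 pages).
P(N ≤ 3) = Σ_{j=0}^{3} e^(−μ) μ^j/j! ≈ 0.2942.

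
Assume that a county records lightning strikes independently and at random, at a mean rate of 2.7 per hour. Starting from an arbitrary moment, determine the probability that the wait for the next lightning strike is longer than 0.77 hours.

0.1251

The wait for the next event is exponential with rate λ = 2.7 per hour.
P(T > 0.77) = e^(−λt) = e^(−2.7 × 0.77) = e^(−2.079) ≈ 0.1251.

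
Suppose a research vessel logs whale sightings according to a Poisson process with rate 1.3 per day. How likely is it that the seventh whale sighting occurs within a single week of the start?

Over the interval, μ = 1.3 × 7 = 9.1 (a week = 7 days).
The seventh arrival falls in the interval iff at least 7 events occur there: P(S_7 ≤ t) = P(N ≥ 7) = 1 − P(N ≤ 6) ≈ 0.8022.

0.8022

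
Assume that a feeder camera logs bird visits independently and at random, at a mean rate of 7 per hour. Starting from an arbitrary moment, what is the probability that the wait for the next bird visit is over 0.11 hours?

The wait for the next event is exponential with rate λ = 7 per hour.
P(T > 0.11) = e^(−λt) = e^(−7 × 0.11) = e^(−0.77) ≈ 0.4630.

0.4630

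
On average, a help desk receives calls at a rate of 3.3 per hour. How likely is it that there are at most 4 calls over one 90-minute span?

Over the interval, μ = 3.3 × 1.5 = 4.95 (a 90-minute span = 1.5 hours).
P(N ≤ 4) = Σ_{j=0}^{4} e^(−μ) μ^j/j! ≈ 0.4493.

0.4493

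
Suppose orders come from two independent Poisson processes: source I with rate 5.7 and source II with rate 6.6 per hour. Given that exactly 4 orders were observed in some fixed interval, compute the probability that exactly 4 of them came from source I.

Given the total, each event is independently from source I with probability p = λ_I/(λ_I+λ_II) = 5.7/12.3 ≈ 0.4634.
So K ~ Binomial(4, 5.7/12.3): P(K = 4) = C(4,4) · (5.7/12.3)^4 · (6.6/12.3)^0 ≈ 0.0461.

0.0461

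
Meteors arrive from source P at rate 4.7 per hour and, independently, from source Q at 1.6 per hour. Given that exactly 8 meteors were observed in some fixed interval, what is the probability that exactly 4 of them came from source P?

0.0902

Given the total, each event is independently from source P with probability p = λ_P/(λ_P+λ_Q) = 4.7/6.3 ≈ 0.7460.
So K ~ Binomial(8, 4.7/6.3): P(K = 4) = C(8,4) · (4.7/6.3)^4 · (1.6/6.3)^4 ≈ 0.0902.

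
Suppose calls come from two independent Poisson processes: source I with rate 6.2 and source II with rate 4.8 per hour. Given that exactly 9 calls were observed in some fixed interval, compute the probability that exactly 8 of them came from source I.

Given the total, each event is independently from source I with probability p = λ_I/(λ_I+λ_II) = 6.2/11 ≈ 0.5636.
So K ~ Binomial(9, 6.2/11): P(K = 8) = C(9,8) · (6.2/11)^8 · (4.8/11)^1 ≈ 0.0400.

0.0400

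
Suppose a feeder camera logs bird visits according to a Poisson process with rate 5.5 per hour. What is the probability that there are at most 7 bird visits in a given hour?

0.8095

With mean μ = 5.5 per hour,
P(N ≤ 7) = Σ_{j=0}^{7} e^(−μ) μ^j/j! ≈ 0.8095.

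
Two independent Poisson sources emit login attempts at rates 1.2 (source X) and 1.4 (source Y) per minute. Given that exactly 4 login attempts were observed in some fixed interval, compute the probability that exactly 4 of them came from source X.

Given the total, each event is independently from source X with probability p = λ_X/(λ_X+λ_Y) = 1.2/2.6 ≈ 0.4615.
So K ~ Binomial(4, 1.2/2.6): P(K = 4) = C(4,4) · (1.2/2.6)^4 · (1.4/2.6)^0 ≈ 0.0454.

0.0454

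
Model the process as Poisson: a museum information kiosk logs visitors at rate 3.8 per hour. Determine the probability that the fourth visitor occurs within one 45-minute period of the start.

Over the interval, μ = 3.8 × 0.75 = 2.85 (a 45-minute period = 0.75 hours).
The fourth arrival falls in the interval iff at least 4 events occur there: P(S_4 ≤ t) = P(N ≥ 4) = 1 − P(N ≤ 3) ≈ 0.3192.

0.3192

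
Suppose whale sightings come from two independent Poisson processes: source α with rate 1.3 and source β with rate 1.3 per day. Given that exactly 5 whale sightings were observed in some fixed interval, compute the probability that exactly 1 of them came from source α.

Given the total, each event is independently from source α with probability p = λ_α/(λ_α+λ_β) = 1.3/2.6 = 0.5000.
So K ~ Binomial(5, 1.3/2.6): P(K = 1) = C(5,1) · (1.3/2.6)^1 · (1.3/2.6)^4 ≈ 0.1562.

0.1562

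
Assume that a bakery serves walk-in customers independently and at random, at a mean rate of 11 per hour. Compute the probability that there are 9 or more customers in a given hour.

0.7680

With mean μ = 11 per hour,
P(N ≥ 9) = 1 − P(N ≤ 8) = 1 − Σ_{j=0}^{8} e^(−μ) μ^j/j! ≈ 0.7680.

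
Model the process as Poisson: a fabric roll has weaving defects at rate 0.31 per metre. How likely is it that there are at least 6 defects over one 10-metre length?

0.0943

Over the interval, μ = 0.31 × 10 = 3.1 (a 10-metre length = 10 metres).
P(N ≥ 6) = 1 − P(N ≤ 5) = 1 − Σ_{j=0}^{5} e^(−μ) μ^j/j! ≈ 0.0943.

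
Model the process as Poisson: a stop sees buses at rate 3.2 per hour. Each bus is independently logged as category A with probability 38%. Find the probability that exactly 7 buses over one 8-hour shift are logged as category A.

Thinning: the buses that are logged as category A themselves form a Poisson process with rate 0.38 × 3.2 = 1.216 per hour.
Over the interval, μ = 1.216 × 8 = 9.728 (an 8-hour shift = 8 hours).
P(N = 7) = e^(−9.728) · 9.728^7/7! ≈ 0.0975.

0.0975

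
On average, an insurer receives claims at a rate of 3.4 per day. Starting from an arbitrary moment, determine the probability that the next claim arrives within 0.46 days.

Inter-arrival times are exponential with rate λ = 3.4 per day.
P(T ≤ 0.46) = 1 − e^(−λt) = 1 − e^(−3.4 × 0.46) = 1 − e^(−1.564) ≈ 0.7907.

0.7907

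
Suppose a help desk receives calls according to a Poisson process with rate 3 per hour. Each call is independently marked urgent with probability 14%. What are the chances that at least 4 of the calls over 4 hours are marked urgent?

Thinning: the calls that are marked urgent themselves form a Poisson process with rate 0.14 × 3 = 0.42 per hour.
Over the interval, μ = 0.42 × 4 = 1.68 (4 hours).
P(N ≥ 4) = 1 − P(N ≤ 3) ≈ 0.0902.

0.0902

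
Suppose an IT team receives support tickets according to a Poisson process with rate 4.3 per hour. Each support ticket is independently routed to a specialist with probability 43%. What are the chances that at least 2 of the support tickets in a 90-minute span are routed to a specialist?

Thinning: the support tickets that are routed to a specialist themselves form a Poisson process with rate 0.43 × 4.3 = 1.849 per hour.
Over the interval, μ = 1.849 × 1.5 = 2.7735 (a 90-minute span = 1.5 hours).
P(N ≥ 2) = 1 − P(N ≤ 1) ≈ 0.7644.

0.7644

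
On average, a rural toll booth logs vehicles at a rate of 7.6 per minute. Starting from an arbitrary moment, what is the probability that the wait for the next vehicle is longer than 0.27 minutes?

The wait for the next event is exponential with rate λ = 7.6 per minute.
P(T > 0.27) = e^(−λt) = e^(−7.6 × 0.27) = e^(−2.052) ≈ 0.1285.

0.1285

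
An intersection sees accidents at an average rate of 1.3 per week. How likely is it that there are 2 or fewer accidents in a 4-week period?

0.1088

Over the interval, μ = 1.3 × 4 = 5.2 (a 4-week period = 4 weeks).
P(N ≤ 2) = Σ_{j=0}^{2} e^(−μ) μ^j/j! ≈ 0.1088.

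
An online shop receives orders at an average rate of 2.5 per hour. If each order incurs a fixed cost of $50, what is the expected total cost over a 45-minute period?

$93.75

E[N] = 2.5 × 0.75 = 1.875 (a 45-minute period = 0.75 hours); E[cost] = 1.875 × $50 = $93.75.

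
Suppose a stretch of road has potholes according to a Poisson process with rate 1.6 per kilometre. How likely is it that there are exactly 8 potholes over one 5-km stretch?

Over the interval, μ = 1.6 × 5 = 8 (a 5-km stretch = 5 kilometres).
P(N = 8) = e^(−μ) μ^8/8! = e^(−8) · 8^8/40320 ≈ 0.1396.

0.1396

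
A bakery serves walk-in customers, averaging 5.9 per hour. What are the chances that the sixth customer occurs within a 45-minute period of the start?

Over the interval, μ = 5.9 × 0.75 = 4.425 (a 45-minute period = 0.75 hours).
The sixth arrival falls in the interval iff at least 6 events occur there: P(S_6 ≤ t) = P(N ≥ 6) = 1 − P(N ≤ 5) ≈ 0.2843.

0.2843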